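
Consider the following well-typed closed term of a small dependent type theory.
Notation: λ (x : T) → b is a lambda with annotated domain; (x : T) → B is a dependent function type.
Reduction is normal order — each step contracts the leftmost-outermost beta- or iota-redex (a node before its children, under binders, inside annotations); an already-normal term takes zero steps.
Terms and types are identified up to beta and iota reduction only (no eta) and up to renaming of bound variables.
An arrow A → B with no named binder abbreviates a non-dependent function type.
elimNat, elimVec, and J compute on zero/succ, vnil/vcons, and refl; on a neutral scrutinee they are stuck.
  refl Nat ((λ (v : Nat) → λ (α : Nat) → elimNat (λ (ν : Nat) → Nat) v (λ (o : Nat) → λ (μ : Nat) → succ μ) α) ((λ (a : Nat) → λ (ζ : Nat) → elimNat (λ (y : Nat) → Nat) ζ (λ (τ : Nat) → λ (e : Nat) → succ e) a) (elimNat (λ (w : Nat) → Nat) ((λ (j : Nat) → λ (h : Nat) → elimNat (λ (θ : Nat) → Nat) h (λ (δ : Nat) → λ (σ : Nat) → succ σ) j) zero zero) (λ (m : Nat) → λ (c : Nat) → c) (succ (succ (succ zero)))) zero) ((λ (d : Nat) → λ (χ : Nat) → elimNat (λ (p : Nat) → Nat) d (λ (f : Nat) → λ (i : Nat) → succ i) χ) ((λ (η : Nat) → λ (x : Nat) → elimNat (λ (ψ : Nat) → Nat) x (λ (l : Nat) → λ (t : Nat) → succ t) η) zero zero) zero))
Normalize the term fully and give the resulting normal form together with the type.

normal form:
  refl Nat zero
the term's type:
  Eq Nat zero zero
observation: 25 normal-order steps normalize the term, beginning with a beta-redex.


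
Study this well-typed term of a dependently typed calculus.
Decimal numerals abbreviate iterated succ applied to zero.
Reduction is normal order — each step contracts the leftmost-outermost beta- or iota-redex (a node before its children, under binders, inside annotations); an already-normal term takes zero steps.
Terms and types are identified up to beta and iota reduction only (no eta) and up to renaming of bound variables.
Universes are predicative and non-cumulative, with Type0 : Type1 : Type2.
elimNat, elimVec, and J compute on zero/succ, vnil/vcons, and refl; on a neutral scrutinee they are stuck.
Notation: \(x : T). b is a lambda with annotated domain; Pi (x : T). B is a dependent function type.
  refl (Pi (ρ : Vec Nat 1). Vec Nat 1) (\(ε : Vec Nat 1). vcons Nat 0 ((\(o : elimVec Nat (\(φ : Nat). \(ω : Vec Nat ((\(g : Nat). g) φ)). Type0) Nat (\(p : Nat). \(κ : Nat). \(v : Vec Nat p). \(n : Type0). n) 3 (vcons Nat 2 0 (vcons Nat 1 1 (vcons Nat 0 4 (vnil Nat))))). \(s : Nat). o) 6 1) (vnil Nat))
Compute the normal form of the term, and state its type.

reduced normal form:
  refl (Pi (ρ : Vec Nat 1). Vec Nat 1) (\(ε : Vec Nat 1). vcons Nat 0 6 (vnil Nat))
the term's type:
  Eq (Pi (ρ : Vec Nat 1). Vec Nat 1) (\(ε : Vec Nat 1). vcons Nat 0 6 (vnil Nat)) (\(o : Vec Nat 1). vcons Nat 0 6 (vnil Nat))


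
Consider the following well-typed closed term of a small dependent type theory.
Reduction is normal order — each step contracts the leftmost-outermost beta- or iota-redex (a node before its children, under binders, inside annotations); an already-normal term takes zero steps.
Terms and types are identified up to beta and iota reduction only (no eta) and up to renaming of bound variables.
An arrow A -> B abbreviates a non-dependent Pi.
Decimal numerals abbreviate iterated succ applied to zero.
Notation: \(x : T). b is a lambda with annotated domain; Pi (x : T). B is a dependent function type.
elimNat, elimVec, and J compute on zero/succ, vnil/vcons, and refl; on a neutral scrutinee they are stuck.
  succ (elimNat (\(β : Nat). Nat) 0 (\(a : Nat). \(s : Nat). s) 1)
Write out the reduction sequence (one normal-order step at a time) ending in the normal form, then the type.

normal-order reduction:
  succ (elimNat (\(β : Nat). Nat) 0 (\(a : Nat). \(s : Nat). s) 1)
  ~> succ ((\(β : Nat). \(a : Nat). a) 0 (elimNat (\(s : Nat). Nat) 0 (\(ζ : Nat). \(r : Nat). r) 0))
  ~> succ ((\(β : Nat). β) (elimNat (\(a : Nat). Nat) 0 (\(s : Nat). \(ζ : Nat). ζ) 0))
  ~> succ (elimNat (\(β : Nat). Nat) 0 (\(a : Nat). \(s : Nat). s) 0)
  ~> 1
inferred type:
  Nat


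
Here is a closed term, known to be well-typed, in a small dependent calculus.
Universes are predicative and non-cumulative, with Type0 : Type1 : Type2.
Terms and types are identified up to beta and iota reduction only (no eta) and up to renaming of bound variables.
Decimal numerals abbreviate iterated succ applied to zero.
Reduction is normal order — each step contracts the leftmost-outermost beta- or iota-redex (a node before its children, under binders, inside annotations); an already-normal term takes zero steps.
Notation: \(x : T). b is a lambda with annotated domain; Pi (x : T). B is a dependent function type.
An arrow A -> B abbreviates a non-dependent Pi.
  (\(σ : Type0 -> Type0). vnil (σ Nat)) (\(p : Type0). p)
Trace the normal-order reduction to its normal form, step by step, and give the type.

normal-order reduction:
  (\(σ : Type0 -> Type0). vnil (σ Nat)) (\(p : Type0). p)
  ~> vnil ((\(σ : Type0). σ) Nat)
  ~> vnil Nat
the term's type:
  Vec Nat 0


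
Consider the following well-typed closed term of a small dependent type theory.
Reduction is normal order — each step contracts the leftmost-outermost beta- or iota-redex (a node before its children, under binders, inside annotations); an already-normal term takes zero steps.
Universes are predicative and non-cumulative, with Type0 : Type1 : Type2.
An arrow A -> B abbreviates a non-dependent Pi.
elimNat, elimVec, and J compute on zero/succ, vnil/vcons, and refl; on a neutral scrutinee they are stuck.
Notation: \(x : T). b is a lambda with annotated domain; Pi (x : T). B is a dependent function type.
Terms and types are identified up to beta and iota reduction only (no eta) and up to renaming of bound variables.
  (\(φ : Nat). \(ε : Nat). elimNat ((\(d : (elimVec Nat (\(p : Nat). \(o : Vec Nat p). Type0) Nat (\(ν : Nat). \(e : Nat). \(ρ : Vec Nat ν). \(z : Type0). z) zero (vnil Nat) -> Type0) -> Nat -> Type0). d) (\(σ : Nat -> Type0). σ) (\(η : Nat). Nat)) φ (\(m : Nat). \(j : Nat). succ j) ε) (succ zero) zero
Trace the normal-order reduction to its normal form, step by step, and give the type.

reduction (normal order):
  (\(φ : Nat). \(ε : Nat). elimNat ((\(d : (elimVec Nat (\(p : Nat). \(o : Vec Nat p). Type0) Nat (\(ν : Nat). \(e : Nat). \(ρ : Vec Nat ν). \(z : Type0). z) zero (vnil Nat) -> Type0) -> Nat -> Type0). d) (\(σ : Nat -> Type0). σ) (\(η : Nat). Nat)) φ (\(m : Nat). \(j : Nat). succ j) ε) (succ zero) zero
  ~> (\(φ : Nat). elimNat ((\(ε : (elimVec Nat (\(d : Nat). \(p : Vec Nat d). Type0) Nat (\(o : Nat). \(ν : Nat). \(e : Vec Nat o). \(ρ : Type0). ρ) zero (vnil Nat) -> Type0) -> Nat -> Type0). ε) (\(z : Nat -> Type0). z) (\(σ : Nat). Nat)) (succ zero) (\(η : Nat). \(m : Nat). succ m) φ) zero
  ~> elimNat ((\(φ : (elimVec Nat (\(ε : Nat). \(d : Vec Nat ε). Type0) Nat (\(p : Nat). \(o : Nat). \(ν : Vec Nat p). \(e : Type0). e) zero (vnil Nat) -> Type0) -> Nat -> Type0). φ) (\(ρ : Nat -> Type0). ρ) (\(z : Nat). Nat)) (succ zero) (\(σ : Nat). \(η : Nat). succ η) zero
  ~> succ zero
type:
  Nat


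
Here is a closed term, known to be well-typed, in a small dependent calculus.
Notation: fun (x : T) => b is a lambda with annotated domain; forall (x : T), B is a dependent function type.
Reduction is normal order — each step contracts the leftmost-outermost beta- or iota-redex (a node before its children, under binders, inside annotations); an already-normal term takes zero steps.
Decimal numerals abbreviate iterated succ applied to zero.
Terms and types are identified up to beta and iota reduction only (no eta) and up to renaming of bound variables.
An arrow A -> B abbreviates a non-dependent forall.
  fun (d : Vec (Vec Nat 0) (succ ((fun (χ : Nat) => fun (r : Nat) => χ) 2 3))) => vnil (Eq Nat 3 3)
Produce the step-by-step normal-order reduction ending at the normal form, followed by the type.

reduction (normal order):
  fun (d : Vec (Vec Nat 0) (succ ((fun (χ : Nat) => fun (r : Nat) => χ) 2 3))) => vnil (Eq Nat 3 3)
  ~> fun (d : Vec (Vec Nat 0) (succ ((fun (χ : Nat) => 2) 3))) => vnil (Eq Nat 3 3)
  ~> fun (d : Vec (Vec Nat 0) 3) => vnil (Eq Nat 3 3)
type:
  Vec (Vec Nat 0) 3 -> Vec (Eq Nat 3 3) 0


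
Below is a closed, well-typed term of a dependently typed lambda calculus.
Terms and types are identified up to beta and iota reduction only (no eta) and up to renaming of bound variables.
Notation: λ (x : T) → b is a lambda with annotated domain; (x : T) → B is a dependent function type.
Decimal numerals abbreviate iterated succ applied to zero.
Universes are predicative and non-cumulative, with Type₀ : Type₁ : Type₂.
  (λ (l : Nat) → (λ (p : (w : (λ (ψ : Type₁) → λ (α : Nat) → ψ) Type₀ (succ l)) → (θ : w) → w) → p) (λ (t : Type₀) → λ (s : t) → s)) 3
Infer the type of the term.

type:
  (l : Type₀) → (p : l) → l


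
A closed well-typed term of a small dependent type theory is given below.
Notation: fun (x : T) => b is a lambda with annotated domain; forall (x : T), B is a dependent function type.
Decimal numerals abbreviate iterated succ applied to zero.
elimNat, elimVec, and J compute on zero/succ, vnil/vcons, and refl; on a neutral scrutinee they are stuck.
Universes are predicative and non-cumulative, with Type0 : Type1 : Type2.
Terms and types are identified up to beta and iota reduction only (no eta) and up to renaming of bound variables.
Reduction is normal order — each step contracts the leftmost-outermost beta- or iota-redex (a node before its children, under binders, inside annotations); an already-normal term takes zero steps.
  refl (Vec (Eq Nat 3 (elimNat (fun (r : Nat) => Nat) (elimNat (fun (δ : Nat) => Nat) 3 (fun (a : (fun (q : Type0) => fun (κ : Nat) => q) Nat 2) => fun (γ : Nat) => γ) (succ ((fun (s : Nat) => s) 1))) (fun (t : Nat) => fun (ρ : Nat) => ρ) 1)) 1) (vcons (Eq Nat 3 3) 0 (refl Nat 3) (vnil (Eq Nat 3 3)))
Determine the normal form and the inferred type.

resulting normal form:
  refl (Vec (Eq Nat 3 3) 1) (vcons (Eq Nat 3 3) 0 (refl Nat 3) (vnil (Eq Nat 3 3)))
inferred type:
  Eq (Vec (Eq Nat 3 3) 1) (vcons (Eq Nat 3 3) 0 (refl Nat 3) (vnil (Eq Nat 3 3))) (vcons (Eq Nat 3 3) 0 (refl Nat 3) (vnil (Eq Nat 3 3)))
observation: the term reaches its normal form after 14 normal-order steps.


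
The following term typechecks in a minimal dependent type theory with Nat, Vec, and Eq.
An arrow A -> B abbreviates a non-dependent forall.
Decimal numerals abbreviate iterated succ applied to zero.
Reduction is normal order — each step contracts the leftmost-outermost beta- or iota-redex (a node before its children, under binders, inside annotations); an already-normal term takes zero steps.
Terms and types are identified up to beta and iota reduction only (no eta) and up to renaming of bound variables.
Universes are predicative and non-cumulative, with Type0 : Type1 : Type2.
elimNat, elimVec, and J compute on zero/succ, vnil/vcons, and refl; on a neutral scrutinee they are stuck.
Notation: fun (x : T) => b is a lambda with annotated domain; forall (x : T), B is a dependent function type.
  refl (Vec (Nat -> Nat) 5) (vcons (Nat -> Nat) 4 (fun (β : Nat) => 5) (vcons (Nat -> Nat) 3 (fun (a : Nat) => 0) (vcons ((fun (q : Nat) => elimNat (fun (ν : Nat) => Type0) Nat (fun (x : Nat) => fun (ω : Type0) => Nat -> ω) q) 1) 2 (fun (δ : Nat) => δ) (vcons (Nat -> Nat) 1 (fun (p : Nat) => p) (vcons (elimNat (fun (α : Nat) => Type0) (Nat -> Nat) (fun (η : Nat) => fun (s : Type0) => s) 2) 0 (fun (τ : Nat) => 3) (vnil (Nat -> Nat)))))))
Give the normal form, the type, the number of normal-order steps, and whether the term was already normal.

reduced normal form:
  refl (Vec (Nat -> Nat) 5) (vcons (Nat -> Nat) 4 (fun (β : Nat) => 5) (vcons (Nat -> Nat) 3 (fun (a : Nat) => 0) (vcons (Nat -> Nat) 2 (fun (q : Nat) => q) (vcons (Nat -> Nat) 1 (fun (ν : Nat) => ν) (vcons (Nat -> Nat) 0 (fun (x : Nat) => 3) (vnil (Nat -> Nat)))))))
type:
  Eq (Vec (Nat -> Nat) 5) (vcons (Nat -> Nat) 4 (fun (β : Nat) => 5) (vcons (Nat -> Nat) 3 (fun (a : Nat) => 0) (vcons (Nat -> Nat) 2 (fun (q : Nat) => q) (vcons (Nat -> Nat) 1 (fun (ν : Nat) => ν) (vcons (Nat -> Nat) 0 (fun (x : Nat) => 3) (vnil (Nat -> Nat))))))) (vcons (Nat -> Nat) 4 (fun (ω : Nat) => 5) (vcons (Nat -> Nat) 3 (fun (δ : Nat) => 0) (vcons (Nat -> Nat) 2 (fun (p : Nat) => p) (vcons (Nat -> Nat) 1 (fun (α : Nat) => α) (vcons (Nat -> Nat) 0 (fun (η : Nat) => 3) (vnil (Nat -> Nat)))))))
steps to reach normal form (normal order): 12
term was already normal: no
first redex: a beta-redex


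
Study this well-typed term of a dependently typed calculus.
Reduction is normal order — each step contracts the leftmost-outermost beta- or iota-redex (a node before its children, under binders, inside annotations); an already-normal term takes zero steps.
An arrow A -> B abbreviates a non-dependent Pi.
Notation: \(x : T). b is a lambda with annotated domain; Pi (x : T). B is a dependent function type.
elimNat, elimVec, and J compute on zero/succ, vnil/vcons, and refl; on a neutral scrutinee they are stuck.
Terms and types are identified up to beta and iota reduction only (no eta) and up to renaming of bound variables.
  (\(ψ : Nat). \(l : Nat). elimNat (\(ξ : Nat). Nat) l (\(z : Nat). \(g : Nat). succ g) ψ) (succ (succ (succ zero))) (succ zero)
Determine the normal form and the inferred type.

reduced normal form:
  succ (succ (succ (succ zero)))
type:
  Nat


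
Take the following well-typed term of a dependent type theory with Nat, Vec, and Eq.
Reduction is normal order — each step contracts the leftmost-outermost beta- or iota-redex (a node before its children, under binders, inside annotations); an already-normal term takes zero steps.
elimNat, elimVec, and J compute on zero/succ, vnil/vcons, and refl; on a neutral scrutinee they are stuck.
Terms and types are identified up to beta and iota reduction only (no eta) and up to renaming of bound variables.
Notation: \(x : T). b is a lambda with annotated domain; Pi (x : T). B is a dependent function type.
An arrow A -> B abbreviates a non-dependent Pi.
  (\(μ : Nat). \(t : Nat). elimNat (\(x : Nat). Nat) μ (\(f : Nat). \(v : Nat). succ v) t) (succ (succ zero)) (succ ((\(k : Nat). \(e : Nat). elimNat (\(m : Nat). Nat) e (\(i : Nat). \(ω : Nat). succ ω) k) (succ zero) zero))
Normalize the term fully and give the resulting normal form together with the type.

reduced normal form:
  succ (succ (succ (succ zero)))
the term's type:
  Nat


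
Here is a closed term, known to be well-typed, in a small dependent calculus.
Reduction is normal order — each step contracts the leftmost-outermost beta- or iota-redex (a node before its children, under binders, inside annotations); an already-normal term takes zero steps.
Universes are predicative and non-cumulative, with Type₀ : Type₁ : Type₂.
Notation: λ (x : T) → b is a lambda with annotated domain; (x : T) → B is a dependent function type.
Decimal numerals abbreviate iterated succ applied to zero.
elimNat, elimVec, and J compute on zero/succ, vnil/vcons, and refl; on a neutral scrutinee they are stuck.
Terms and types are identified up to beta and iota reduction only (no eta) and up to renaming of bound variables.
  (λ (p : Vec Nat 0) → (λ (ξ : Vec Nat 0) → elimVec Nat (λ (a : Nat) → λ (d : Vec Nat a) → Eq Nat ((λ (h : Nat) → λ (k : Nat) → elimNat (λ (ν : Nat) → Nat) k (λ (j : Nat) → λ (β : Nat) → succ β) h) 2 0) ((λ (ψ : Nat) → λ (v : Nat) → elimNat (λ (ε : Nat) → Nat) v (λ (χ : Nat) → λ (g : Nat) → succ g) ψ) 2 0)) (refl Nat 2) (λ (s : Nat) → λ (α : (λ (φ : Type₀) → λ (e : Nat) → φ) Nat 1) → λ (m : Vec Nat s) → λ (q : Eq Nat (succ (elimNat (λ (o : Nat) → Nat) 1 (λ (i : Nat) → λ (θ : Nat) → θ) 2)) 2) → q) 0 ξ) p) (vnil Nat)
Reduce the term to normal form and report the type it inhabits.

reduced normal form:
  refl Nat 2
type:
  Eq Nat 2 2


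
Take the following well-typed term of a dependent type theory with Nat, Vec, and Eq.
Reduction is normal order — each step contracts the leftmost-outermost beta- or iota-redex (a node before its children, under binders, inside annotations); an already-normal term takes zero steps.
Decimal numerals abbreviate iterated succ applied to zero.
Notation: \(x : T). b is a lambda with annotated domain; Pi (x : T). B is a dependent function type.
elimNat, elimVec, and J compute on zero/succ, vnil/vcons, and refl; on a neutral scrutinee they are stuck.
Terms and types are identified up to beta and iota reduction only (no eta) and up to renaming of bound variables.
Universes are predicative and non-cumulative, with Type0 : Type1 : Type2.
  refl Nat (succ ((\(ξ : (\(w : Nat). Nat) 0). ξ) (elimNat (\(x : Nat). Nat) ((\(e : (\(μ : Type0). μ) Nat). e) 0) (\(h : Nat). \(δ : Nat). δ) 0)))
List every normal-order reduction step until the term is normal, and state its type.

normal-order reduction:
  refl Nat (succ ((\(ξ : (\(w : Nat). Nat) 0). ξ) (elimNat (\(x : Nat). Nat) ((\(e : (\(μ : Type0). μ) Nat). e) 0) (\(h : Nat). \(δ : Nat). δ) 0)))
  ~> refl Nat (succ (elimNat (\(ξ : Nat). Nat) ((\(w : (\(x : Type0). x) Nat). w) 0) (\(e : Nat). \(μ : Nat). μ) 0))
  ~> refl Nat (succ ((\(ξ : (\(w : Type0). w) Nat). ξ) 0))
  ~> refl Nat 1
type:
  Eq Nat 1 1


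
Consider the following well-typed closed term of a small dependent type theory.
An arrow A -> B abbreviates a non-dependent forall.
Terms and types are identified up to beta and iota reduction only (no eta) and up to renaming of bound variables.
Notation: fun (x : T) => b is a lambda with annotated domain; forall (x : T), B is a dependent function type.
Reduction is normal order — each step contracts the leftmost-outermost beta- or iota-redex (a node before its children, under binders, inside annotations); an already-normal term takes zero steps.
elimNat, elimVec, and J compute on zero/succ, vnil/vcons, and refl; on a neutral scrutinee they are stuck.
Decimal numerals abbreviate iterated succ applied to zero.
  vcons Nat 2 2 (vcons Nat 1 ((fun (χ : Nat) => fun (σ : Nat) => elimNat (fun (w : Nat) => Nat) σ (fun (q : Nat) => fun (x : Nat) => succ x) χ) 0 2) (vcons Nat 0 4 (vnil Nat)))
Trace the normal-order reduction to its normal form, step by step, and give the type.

normal-order reduction:
  vcons Nat 2 2 (vcons Nat 1 ((fun (χ : Nat) => fun (σ : Nat) => elimNat (fun (w : Nat) => Nat) σ (fun (q : Nat) => fun (x : Nat) => succ x) χ) 0 2) (vcons Nat 0 4 (vnil Nat)))
  ~> vcons Nat 2 2 (vcons Nat 1 ((fun (χ : Nat) => elimNat (fun (σ : Nat) => Nat) χ (fun (w : Nat) => fun (q : Nat) => succ q) 0) 2) (vcons Nat 0 4 (vnil Nat)))
  ~> vcons Nat 2 2 (vcons Nat 1 (elimNat (fun (χ : Nat) => Nat) 2 (fun (σ : Nat) => fun (w : Nat) => succ w) 0) (vcons Nat 0 4 (vnil Nat)))
  ~> vcons Nat 2 2 (vcons Nat 1 2 (vcons Nat 0 4 (vnil Nat)))
the term's type:
  Vec Nat 3


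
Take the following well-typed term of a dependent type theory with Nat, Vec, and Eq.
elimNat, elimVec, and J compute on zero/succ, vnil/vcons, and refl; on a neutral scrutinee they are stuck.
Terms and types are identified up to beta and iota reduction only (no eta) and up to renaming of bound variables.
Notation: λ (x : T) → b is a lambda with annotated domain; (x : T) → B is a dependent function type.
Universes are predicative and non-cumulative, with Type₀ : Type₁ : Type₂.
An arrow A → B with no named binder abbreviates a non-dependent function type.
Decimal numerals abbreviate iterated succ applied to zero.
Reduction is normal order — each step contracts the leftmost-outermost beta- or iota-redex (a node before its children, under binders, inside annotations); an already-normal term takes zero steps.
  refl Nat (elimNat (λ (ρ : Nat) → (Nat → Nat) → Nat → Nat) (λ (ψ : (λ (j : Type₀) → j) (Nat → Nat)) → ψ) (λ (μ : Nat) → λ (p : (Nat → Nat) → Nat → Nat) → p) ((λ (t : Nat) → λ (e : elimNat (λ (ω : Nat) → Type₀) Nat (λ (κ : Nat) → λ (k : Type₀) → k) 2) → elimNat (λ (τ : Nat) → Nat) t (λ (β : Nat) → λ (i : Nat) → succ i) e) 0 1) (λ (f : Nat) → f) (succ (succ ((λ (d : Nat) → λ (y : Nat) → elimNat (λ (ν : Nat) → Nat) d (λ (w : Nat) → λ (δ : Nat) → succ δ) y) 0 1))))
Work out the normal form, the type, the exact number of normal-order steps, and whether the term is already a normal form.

normal form:
  refl Nat 3
inferred type:
  Eq Nat 3 3
reduction steps (normal order): 19
already normal: no
first contracted redex: a beta-redex


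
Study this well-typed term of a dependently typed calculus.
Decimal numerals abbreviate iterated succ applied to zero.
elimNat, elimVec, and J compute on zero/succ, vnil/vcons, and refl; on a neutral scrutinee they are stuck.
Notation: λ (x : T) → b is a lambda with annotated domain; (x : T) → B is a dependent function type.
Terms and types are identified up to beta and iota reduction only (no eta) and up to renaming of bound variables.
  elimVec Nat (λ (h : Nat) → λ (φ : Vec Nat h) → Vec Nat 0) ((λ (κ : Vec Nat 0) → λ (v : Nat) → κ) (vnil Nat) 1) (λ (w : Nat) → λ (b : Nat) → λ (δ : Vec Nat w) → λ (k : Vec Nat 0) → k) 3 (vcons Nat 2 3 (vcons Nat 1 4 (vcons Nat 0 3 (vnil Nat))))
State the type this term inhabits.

type:
  Vec Nat 0


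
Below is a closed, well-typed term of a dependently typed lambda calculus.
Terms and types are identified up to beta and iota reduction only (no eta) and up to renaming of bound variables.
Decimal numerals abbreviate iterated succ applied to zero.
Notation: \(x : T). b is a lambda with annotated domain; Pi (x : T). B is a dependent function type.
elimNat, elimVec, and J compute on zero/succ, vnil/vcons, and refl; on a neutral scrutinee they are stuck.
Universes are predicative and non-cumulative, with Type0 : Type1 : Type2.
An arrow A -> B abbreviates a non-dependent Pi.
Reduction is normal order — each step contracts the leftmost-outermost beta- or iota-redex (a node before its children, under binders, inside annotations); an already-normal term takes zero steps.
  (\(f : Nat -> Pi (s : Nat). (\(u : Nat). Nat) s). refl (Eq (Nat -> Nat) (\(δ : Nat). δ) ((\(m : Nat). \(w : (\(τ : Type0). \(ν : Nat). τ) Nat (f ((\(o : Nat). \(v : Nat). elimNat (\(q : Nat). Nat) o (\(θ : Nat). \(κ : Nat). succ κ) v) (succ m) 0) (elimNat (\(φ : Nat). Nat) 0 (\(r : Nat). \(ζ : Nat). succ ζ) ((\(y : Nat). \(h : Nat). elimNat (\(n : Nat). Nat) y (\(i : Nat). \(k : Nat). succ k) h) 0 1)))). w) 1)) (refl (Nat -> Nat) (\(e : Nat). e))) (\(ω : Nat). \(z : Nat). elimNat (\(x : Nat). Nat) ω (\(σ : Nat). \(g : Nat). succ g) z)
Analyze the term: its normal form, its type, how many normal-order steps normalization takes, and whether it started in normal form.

normal form:
  refl (Eq (Nat -> Nat) (\(f : Nat). f) (\(s : Nat). s)) (refl (Nat -> Nat) (\(u : Nat). u))
inferred type:
  Eq (Eq (Nat -> Nat) (\(f : Nat). f) (\(s : Nat). s)) (refl (Nat -> Nat) (\(u : Nat). u)) (refl (Nat -> Nat) (\(δ : Nat). δ))
steps to reach normal form (normal order): 4
already normal: no
first redex: a beta-redex


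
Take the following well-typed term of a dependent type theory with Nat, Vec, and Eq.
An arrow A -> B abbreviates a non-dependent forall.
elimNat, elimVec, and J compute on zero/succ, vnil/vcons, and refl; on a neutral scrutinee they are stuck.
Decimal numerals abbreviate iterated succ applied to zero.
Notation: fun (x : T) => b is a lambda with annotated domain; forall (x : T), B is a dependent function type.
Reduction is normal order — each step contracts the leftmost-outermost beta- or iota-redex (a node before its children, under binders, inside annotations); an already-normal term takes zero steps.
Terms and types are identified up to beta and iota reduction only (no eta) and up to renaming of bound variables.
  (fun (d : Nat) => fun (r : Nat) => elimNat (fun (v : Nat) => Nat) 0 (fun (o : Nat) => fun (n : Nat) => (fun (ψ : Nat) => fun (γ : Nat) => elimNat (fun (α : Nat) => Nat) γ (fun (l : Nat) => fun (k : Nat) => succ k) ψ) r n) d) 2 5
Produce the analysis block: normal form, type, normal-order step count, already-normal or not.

resulting normal form:
  10
inferred type:
  Nat
reduction steps (normal order): 45
term was already normal: no
first contracted redex: a beta-redex


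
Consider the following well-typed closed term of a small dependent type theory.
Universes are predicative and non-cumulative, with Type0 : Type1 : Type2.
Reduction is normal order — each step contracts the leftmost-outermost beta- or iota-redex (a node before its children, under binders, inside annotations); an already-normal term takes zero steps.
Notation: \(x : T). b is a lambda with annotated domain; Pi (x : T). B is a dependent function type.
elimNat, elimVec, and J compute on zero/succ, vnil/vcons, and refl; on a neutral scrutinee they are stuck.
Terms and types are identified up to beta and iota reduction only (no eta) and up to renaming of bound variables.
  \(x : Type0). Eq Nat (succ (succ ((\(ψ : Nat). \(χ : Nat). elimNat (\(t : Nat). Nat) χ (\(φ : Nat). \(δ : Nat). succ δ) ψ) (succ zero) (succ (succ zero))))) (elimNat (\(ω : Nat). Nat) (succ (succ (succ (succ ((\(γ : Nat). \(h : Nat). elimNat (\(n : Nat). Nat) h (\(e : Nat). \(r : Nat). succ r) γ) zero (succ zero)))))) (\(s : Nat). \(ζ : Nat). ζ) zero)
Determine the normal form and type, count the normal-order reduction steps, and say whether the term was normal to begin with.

resulting normal form:
  \(x : Type0). Eq Nat (succ (succ (succ (succ (succ zero))))) (succ (succ (succ (succ (succ zero)))))
inferred type:
  Pi (x : Type0). Type0
reduction steps (normal order): 10
already normal: no
first contracted redex: a beta-redex


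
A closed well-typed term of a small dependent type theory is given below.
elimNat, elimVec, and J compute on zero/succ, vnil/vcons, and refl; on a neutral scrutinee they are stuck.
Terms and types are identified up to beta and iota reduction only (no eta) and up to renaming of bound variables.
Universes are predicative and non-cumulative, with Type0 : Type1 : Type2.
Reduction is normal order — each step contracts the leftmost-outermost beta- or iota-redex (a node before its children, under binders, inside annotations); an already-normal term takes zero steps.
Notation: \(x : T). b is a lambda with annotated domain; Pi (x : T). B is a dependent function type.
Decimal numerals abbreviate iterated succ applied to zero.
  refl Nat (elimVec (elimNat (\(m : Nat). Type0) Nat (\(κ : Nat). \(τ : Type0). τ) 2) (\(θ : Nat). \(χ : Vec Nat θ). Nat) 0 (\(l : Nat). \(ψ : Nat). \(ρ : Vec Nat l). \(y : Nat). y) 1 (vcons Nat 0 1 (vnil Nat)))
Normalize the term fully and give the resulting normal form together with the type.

resulting normal form:
  refl Nat 0
inferred type:
  Eq Nat 0 0
observation: the leftmost-outermost redex is an elimVec iota-redex, and normalization takes 6 steps.


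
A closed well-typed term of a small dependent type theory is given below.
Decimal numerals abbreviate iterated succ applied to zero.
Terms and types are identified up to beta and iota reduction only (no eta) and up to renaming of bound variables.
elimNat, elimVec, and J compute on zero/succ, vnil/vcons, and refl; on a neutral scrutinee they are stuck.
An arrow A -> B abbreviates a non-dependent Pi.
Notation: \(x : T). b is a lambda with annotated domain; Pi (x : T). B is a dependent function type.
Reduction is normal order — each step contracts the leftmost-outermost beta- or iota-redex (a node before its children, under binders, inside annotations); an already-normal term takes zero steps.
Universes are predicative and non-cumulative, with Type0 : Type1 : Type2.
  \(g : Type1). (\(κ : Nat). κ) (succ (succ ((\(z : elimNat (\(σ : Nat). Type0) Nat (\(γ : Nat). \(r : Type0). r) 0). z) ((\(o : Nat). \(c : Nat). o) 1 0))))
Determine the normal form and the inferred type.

normal form:
  \(g : Type1). 3
inferred type:
  Type1 -> Nat
observation: the leftmost-outermost redex is a beta-redex, and normalization takes 4 steps.


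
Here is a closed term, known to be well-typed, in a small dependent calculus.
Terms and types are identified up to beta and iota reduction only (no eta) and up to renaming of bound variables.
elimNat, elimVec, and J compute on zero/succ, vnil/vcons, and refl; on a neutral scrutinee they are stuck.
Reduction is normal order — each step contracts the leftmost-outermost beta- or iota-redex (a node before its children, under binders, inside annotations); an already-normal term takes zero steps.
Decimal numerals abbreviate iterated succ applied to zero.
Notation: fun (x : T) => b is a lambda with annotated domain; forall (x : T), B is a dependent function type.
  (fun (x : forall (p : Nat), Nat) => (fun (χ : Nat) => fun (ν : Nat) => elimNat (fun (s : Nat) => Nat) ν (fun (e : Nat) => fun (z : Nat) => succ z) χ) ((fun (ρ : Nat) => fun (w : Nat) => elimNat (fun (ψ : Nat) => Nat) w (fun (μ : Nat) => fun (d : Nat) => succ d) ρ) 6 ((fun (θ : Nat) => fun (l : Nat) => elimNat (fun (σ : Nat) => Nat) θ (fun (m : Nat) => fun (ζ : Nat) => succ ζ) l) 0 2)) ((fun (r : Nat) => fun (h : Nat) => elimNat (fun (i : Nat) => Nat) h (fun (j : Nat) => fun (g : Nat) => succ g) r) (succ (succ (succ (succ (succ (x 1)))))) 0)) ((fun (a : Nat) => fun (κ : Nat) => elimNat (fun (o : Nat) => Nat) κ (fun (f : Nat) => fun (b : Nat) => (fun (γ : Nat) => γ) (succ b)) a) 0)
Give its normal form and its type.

resulting normal form:
  14
inferred type:
  Nat
observation: normalization takes exactly 82 steps under the normal-order strategy.


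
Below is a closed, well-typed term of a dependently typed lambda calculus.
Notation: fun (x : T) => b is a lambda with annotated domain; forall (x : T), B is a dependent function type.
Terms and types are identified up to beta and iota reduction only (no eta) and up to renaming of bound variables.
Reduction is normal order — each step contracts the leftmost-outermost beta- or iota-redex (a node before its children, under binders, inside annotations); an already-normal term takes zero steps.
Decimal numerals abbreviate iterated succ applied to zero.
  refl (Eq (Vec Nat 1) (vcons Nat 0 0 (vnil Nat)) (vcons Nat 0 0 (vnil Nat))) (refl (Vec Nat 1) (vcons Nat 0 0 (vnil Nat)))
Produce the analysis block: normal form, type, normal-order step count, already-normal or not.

normal form:
  refl (Eq (Vec Nat 1) (vcons Nat 0 0 (vnil Nat)) (vcons Nat 0 0 (vnil Nat))) (refl (Vec Nat 1) (vcons Nat 0 0 (vnil Nat)))
the term's type:
  Eq (Eq (Vec Nat 1) (vcons Nat 0 0 (vnil Nat)) (vcons Nat 0 0 (vnil Nat))) (refl (Vec Nat 1) (vcons Nat 0 0 (vnil Nat))) (refl (Vec Nat 1) (vcons Nat 0 0 (vnil Nat)))
steps to reach normal form (normal order): 0
started in normal form: yes


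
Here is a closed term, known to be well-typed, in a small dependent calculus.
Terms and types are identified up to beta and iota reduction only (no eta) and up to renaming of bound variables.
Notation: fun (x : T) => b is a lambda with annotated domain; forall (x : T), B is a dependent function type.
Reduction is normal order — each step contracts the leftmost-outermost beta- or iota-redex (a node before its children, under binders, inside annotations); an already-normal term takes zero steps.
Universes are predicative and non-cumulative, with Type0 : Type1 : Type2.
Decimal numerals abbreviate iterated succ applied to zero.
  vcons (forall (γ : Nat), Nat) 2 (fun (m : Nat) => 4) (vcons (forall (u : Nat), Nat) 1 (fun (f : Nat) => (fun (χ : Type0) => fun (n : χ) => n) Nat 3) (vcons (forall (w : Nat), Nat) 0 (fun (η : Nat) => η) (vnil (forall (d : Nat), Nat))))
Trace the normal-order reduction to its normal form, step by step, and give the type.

normal-order reduction:
  vcons (forall (γ : Nat), Nat) 2 (fun (m : Nat) => 4) (vcons (forall (u : Nat), Nat) 1 (fun (f : Nat) => (fun (χ : Type0) => fun (n : χ) => n) Nat 3) (vcons (forall (w : Nat), Nat) 0 (fun (η : Nat) => η) (vnil (forall (d : Nat), Nat))))
  ~> vcons (forall (γ : Nat), Nat) 2 (fun (m : Nat) => 4) (vcons (forall (u : Nat), Nat) 1 (fun (f : Nat) => (fun (χ : Nat) => χ) 3) (vcons (forall (n : Nat), Nat) 0 (fun (w : Nat) => w) (vnil (forall (η : Nat), Nat))))
  ~> vcons (forall (γ : Nat), Nat) 2 (fun (m : Nat) => 4) (vcons (forall (u : Nat), Nat) 1 (fun (f : Nat) => 3) (vcons (forall (χ : Nat), Nat) 0 (fun (n : Nat) => n) (vnil (forall (w : Nat), Nat))))
type:
  Vec (forall (γ : Nat), Nat) 3


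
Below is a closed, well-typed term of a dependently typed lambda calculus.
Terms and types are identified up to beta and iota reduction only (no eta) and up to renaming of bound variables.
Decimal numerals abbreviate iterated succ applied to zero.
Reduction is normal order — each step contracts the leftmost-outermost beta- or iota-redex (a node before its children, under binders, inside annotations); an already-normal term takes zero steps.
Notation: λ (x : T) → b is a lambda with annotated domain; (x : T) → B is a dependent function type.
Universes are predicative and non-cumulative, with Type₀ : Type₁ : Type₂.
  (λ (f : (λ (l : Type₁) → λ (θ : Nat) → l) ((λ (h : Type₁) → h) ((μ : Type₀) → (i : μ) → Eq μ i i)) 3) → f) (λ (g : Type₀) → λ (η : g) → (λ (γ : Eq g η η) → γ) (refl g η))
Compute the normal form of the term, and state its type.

normal form:
  λ (f : Type₀) → λ (l : f) → refl f l
inferred type:
  (f : Type₀) → (l : f) → Eq f l l


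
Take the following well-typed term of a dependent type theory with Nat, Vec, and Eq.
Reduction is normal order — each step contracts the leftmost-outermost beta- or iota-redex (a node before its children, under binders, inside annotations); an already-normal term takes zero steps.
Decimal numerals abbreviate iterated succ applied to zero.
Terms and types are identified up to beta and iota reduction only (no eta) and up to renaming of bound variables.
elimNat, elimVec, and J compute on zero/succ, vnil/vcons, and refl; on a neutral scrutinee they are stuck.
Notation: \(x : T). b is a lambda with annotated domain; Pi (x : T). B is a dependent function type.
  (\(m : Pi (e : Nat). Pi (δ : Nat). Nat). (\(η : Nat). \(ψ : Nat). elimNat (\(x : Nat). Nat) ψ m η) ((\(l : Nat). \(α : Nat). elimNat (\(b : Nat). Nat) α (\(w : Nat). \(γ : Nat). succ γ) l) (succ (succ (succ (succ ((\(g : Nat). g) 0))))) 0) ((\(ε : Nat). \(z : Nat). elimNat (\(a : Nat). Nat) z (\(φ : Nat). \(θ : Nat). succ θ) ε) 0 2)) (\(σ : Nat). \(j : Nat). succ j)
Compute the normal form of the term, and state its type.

resulting normal form:
  6
type:
  Nat
observation: 35 normal-order steps normalize the term, beginning with a beta-redex.


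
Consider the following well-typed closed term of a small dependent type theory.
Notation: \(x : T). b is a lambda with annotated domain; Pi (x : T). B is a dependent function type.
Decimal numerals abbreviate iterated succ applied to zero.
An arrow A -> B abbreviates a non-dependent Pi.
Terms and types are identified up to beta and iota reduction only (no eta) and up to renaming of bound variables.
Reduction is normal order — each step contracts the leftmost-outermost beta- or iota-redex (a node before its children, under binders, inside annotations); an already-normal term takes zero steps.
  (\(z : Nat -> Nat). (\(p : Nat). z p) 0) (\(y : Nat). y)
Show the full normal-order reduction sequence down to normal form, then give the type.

normal-order reduction:
  (\(z : Nat -> Nat). (\(p : Nat). z p) 0) (\(y : Nat). y)
  ~> (\(z : Nat). (\(p : Nat). p) z) 0
  ~> (\(z : Nat). z) 0
  ~> 0
inferred type:
  Nat


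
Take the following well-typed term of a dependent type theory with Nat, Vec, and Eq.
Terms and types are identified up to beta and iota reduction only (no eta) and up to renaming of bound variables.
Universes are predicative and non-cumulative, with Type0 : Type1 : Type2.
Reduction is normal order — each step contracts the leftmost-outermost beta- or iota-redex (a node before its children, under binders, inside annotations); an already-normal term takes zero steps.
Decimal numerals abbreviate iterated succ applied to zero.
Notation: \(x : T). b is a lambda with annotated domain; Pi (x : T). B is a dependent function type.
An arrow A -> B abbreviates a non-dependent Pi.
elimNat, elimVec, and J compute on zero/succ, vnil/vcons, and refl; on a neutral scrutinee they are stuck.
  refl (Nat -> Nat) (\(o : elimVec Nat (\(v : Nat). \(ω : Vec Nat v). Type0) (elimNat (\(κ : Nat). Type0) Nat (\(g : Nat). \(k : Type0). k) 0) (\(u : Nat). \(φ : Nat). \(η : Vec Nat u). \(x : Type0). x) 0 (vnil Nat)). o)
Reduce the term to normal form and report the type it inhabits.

normal form:
  refl (Nat -> Nat) (\(o : Nat). o)
type:
  Eq (Nat -> Nat) (\(o : Nat). o) (\(v : Nat). v)
observation: reduction starts at an elimVec iota-redex, and 2 normal-order steps reach the normal form.


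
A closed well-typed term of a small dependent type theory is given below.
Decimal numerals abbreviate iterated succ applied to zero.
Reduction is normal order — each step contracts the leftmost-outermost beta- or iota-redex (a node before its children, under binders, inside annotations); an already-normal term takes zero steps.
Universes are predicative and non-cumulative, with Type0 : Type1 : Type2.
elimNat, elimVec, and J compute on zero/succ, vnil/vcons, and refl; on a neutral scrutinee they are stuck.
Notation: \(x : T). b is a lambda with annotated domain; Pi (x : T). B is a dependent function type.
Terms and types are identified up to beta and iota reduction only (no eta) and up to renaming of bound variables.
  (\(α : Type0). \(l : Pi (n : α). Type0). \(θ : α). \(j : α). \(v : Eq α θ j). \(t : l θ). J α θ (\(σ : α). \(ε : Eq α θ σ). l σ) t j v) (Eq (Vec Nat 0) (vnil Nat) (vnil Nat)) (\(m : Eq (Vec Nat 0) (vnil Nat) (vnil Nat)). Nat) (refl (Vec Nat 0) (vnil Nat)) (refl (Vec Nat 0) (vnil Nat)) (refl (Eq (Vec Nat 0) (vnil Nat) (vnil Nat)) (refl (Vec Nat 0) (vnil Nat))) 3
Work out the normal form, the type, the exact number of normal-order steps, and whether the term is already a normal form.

resulting normal form:
  3
inferred type:
  Nat
steps to reach normal form (normal order): 7
term was already normal: no
first contracted redex: a beta-redex


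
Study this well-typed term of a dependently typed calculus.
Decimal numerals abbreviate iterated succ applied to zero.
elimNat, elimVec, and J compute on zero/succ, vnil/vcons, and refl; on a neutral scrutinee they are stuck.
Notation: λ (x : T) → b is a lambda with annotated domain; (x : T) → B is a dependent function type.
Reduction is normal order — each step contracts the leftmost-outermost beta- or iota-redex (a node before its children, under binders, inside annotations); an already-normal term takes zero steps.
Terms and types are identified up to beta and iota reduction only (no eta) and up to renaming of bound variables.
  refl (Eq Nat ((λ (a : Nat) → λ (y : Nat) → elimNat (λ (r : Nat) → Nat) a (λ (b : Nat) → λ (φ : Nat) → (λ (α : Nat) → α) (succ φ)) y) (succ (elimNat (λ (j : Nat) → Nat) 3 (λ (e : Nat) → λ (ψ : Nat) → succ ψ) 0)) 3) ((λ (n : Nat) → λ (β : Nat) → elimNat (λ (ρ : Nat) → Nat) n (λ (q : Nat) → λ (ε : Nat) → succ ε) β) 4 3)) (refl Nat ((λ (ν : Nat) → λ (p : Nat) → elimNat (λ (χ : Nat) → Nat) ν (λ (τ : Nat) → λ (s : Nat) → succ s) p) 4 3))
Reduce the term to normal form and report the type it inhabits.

normal form:
  refl (Eq Nat 7 7) (refl Nat 7)
inferred type:
  Eq (Eq Nat 7 7) (refl Nat 7) (refl Nat 7)
observation: contracting a beta-redex first, the term normalizes in 40 steps.


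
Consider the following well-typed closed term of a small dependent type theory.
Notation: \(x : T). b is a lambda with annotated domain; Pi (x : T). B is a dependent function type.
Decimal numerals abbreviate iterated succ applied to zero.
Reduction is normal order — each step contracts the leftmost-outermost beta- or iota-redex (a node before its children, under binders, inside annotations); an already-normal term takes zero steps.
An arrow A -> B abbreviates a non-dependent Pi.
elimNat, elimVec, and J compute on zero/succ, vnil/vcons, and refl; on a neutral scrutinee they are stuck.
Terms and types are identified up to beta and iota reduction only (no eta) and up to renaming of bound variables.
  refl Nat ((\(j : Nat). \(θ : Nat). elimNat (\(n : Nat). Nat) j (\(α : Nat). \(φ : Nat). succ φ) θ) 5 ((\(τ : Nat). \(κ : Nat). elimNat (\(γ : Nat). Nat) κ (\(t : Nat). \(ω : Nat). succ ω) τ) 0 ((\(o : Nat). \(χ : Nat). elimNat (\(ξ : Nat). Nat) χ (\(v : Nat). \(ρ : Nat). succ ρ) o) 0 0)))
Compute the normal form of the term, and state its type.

resulting normal form:
  refl Nat 5
type:
  Eq Nat 5 5
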